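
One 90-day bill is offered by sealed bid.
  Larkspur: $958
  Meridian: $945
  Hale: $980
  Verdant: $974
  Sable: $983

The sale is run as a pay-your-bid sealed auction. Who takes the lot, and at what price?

Sable pays $983

Bids in order: 983 (Sable) > 980 (Hale) > 974 (Verdant) > 958 (Larkspur) > 945 (Meridian)
First-price: Sable pays what they bid, $983.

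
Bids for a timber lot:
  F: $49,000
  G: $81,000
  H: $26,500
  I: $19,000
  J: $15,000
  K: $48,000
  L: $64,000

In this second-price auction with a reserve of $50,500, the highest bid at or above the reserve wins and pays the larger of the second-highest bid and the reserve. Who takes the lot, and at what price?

G pays $64,000

Bids in order: 81,000 (G) > 64,000 (L) > 49,000 (F) > 48,000 (K) > 26,500 (H) > 19,000 (I) > …
G has the top bid at or above the reserve ($81,000).
Second-highest bid $64,000 exceeds the reserve $50,500 → payment $64,000.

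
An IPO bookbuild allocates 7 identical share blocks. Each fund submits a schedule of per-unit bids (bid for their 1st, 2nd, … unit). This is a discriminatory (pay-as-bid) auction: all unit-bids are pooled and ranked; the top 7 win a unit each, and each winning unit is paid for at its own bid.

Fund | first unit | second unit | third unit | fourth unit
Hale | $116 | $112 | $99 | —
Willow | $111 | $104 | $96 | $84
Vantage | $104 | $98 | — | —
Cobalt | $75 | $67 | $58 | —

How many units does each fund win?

All unit-bids, highest first — top 7: 116 (Hale-1), 112 (Hale-2), 111 (Willow-1), 104 (Willow-2), 104 (Vantage-1), 99 (Hale-3), 98 (Vantage-2)
Next rejected bid: $96 (not a price — pay-as-bid).
Allocation: Hale 3, Vantage 2, Willow 2.

Hale 3, Vantage 2, Willow 2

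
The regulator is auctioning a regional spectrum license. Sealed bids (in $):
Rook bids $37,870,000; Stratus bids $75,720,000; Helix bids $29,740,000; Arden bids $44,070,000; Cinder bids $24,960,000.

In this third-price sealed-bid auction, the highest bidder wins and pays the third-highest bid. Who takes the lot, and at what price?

Stratus pays $37,870,000

Third-price sealed-bid auction: the highest bidder wins and pays the third-highest bid.
Bids ranked: 75,720,000 (Stratus) > 44,070,000 (Arden) > 37,870,000 (Rook) > 29,740,000 (Helix) > 24,960,000 (Cinder)
Stratus wins; payment is bid #3 in the ranking = $37,870,000.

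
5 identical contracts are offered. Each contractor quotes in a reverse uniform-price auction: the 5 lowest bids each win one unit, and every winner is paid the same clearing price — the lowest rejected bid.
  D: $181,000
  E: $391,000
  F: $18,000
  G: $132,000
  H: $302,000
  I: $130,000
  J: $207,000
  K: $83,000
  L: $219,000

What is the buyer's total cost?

Ordering the bids: 18,000 (F), 83,000 (K), 130,000 (I), 132,000 (G), 181,000 (D), 207,000 (J), 219,000 (L), …
The 5 lowest are F, K, I, G, D.
Clearing price = lowest rejected bid = $207,000.
Total cost = 5 × $207,000 = $1,035,000.

Total cost: $1,035,000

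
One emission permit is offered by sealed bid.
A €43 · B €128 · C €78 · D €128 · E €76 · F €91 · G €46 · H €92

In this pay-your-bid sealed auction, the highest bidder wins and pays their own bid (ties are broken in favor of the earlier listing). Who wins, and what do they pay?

B pays €128

Bids ranked: 128 (B) > 128 (D) > 92 (H) > 91 (F) > 78 (C) > 76 (E) > …
Tie at €128 → B wins by tie-break.
B has the highest bid and pays exactly that: €128.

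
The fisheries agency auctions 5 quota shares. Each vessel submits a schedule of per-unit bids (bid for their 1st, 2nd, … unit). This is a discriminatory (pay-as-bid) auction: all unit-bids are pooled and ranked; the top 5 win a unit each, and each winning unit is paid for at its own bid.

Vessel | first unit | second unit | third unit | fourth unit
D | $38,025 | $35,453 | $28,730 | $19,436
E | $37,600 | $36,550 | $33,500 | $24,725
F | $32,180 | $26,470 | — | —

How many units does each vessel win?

Pooled unit-bids ranked (top 5): 38,025 (D-1), 37,600 (E-1), 36,550 (E-2), 35,453 (D-2), 33,500 (E-3)
Next rejected bid: $32,180 (not a price — pay-as-bid).
Allocation: D 2, E 3.

D 2, E 3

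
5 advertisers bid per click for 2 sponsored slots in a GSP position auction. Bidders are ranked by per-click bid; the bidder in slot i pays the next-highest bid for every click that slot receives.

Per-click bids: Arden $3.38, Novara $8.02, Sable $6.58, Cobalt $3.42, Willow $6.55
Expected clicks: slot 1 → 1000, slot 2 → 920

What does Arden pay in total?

Per-click bids in order: $8.02 (Novara) > $6.58 (Sable) > $6.55 (Willow) > …
Arden ranks below slot 2 → no slot, pays nothing.

Arden pays $0.00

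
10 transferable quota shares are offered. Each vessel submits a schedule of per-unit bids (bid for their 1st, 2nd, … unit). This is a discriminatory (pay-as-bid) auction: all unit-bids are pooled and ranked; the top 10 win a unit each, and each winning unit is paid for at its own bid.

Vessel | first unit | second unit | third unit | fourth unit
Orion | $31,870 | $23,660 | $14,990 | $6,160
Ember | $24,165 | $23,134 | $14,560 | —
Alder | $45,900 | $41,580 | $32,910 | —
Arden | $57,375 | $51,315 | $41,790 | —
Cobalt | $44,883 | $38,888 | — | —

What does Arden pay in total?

Merging the schedules and taking the best 10: 57,375 (Arden-1), 51,315 (Arden-2), 45,900 (Alder-1), 44,883 (Cobalt-1), 41,790 (Arden-3), 41,580 (Alder-2), 38,888 (Cobalt-2), 32,910 (Alder-3), 31,870 (Orion-1), 24,165 (Ember-1)
Next rejected bid: $23,660 (not a price — pay-as-bid).
Arden's winning unit-bids: 57,375 + 51,315 + 41,790 = $150,480.

Arden pays $150,480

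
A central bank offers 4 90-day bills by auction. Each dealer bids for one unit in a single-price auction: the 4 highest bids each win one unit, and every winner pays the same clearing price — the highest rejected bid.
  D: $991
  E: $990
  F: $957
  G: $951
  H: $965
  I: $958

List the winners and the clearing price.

D, E, H, I; each pays $957

Bids ranked high→low: 991 (D), 990 (E), 965 (H), 958 (I), 957 (F), 951 (G)
Top 4: D, E, H, I.
Highest unsuccessful bid: $957 → clearing price.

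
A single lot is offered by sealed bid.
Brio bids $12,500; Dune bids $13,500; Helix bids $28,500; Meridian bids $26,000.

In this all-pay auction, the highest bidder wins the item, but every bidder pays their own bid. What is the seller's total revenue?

Total revenue: $80,500

Bids in order: 28,500 (Helix) > 26,000 (Meridian) > 13,500 (Dune) > 12,500 (Brio)
Helix wins with the top bid; all bids are sunk regardless.
Every bidder forfeits their bid regardless of winning.
Revenue = 12,500 + 13,500 + 28,500 + 26,000 = $80,500.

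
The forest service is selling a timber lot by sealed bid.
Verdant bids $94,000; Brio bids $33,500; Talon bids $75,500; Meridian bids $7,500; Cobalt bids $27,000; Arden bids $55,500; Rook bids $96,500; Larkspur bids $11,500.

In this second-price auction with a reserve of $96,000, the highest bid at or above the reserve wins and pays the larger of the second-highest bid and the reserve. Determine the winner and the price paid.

Rook pays $96,000

Rule: the highest bid at or above the reserve wins and pays the larger of the second-highest bid and the reserve.
Bids in order: 96,500 (Rook) > 94,000 (Verdant) > 75,500 (Talon) > 55,500 (Arden) > 33,500 (Brio) > 27,000 (Cobalt) > …
Highest eligible bid: Rook at $96,500.
max(second-highest $94,000, reserve $96,000) = $96,000.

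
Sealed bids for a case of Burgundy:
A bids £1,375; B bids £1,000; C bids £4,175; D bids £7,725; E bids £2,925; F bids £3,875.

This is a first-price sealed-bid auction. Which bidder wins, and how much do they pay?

Bids ranked: 7,725 (D) > 4,175 (C) > 3,875 (F) > 2,925 (E) > 1,375 (A) > 1,000 (B)
D is highest → pays own bid, £7,725.

D pays £7,725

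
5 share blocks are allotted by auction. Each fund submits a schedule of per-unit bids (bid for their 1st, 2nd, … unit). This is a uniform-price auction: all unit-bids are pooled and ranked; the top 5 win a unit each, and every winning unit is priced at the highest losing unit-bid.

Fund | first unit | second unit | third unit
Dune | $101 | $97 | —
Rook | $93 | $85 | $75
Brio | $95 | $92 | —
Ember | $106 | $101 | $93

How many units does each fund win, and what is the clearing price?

Brio 1, Dune 2, Ember 2; clearing price $93

All unit-bids, highest first — top 5: 106 (Ember-1), 101 (Dune-1), 101 (Ember-2), 97 (Dune-2), 95 (Brio-1)
Highest rejected unit-bid = $93.
Allocation: Brio 1, Dune 2, Ember 2.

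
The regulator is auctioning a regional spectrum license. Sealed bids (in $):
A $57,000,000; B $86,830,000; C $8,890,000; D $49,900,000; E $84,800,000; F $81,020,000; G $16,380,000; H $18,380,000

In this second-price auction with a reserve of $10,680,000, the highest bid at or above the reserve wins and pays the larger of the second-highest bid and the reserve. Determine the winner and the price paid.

B pays $84,800,000

Rule: the highest bid at or above the reserve wins and pays the larger of the second-highest bid and the reserve.
Sorting bids: 86,830,000 (B) > 84,800,000 (E) > 81,020,000 (F) > 57,000,000 (A) > 49,900,000 (D) > 18,380,000 (H) > …
B has the top bid at or above the reserve ($86,830,000).
Second-highest bid $84,800,000 exceeds the reserve $10,680,000 → payment $84,800,000.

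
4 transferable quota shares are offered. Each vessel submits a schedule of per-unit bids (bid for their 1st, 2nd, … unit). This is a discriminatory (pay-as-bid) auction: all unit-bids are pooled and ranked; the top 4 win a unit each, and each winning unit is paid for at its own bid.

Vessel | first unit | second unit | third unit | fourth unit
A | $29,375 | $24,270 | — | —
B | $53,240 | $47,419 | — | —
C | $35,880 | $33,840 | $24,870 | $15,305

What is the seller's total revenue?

Total revenue: $170,379

Pooled unit-bids ranked (top 4): 53,240 (B-1), 47,419 (B-2), 35,880 (C-1), 33,840 (C-2)
Next rejected bid: $29,375 (not a price — pay-as-bid).
Each winning unit pays its own bid.
Revenue = 53,240 + 47,419 + 35,880 + 33,840 = $170,379.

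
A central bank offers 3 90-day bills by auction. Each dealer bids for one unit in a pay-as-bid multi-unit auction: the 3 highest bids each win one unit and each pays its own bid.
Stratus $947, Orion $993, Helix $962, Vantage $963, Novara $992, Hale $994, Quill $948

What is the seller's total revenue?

Total revenue: $2,979

Sorting: 994 (Hale), 993 (Orion), 992 (Novara), 963 (Vantage), 962 (Helix), …
Top 3: Hale, Orion, Novara.
Total revenue = 994 + 993 + 992 = $2,979.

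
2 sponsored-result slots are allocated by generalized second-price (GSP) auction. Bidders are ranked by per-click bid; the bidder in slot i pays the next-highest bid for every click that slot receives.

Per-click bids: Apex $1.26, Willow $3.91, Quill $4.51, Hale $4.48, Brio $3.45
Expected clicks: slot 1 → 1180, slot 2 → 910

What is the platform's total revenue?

Ranked by bid: $4.51 (Quill) > $4.48 (Hale) > $3.91 (Willow) > …
Slot 1: Quill pays $4.48 × 1180 = $5286.40
Slot 2: Hale pays $3.91 × 910 = $3558.10
Total = $8844.50

Total revenue: $8844.50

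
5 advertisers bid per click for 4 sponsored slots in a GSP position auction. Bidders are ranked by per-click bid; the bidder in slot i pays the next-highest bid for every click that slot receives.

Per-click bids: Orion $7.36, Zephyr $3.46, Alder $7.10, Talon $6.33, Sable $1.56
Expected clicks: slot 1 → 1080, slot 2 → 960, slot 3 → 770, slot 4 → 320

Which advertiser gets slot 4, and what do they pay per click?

Sorting advertisers: $7.36 (Orion) > $7.10 (Alder) > $6.33 (Talon) > $3.46 (Zephyr) > $1.56 (Sable)
Slot 4 goes to the fourth-ranked bidder, Zephyr, who pays the next bid down: $1.56/click.

Zephyr; $1.56 per click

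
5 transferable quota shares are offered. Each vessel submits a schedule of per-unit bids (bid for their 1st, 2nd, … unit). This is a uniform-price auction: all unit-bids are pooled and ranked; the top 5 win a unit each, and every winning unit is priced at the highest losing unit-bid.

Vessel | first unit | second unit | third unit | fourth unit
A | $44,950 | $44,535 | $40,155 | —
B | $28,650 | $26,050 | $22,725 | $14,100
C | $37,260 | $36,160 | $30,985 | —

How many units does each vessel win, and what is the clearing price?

A 3, C 2; clearing price $30,985

All unit-bids, highest first — top 5: 44,950 (A-1), 44,535 (A-2), 40,155 (A-3), 37,260 (C-1), 36,160 (C-2)
First bid not allocated: $30,985.
Allocation: A 3, C 2.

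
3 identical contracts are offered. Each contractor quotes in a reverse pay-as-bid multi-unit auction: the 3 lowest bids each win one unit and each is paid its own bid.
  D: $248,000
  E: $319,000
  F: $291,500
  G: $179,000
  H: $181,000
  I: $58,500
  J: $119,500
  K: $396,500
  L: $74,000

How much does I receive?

Bids ranked low→high: 58,500 (I), 74,000 (L), 119,500 (J), 179,000 (G), 181,000 (H), …
The 3 lowest are I, L, J.
I wins → own bid $58,500.

I is paid $58,500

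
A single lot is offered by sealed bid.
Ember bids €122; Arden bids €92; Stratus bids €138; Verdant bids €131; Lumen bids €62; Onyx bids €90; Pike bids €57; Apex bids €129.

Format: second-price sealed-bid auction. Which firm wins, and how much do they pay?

Stratus pays €131

Second-price sealed-bid auction: the highest bidder wins and pays the second-highest bid.
Bids in order: 138 (Stratus) > 131 (Verdant) > 129 (Apex) > 122 (Ember) > 92 (Arden) > 90 (Onyx) > …
Stratus wins with the highest bid; price is set by the runner-up at €131.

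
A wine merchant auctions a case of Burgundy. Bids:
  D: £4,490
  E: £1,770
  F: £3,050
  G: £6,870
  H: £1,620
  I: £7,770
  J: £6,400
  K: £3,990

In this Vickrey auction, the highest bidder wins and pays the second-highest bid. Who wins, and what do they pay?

I pays £6,870

Vickrey auction: the highest bidder wins and pays the second-highest bid.
Sorting bids: 7,770 (I) > 6,870 (G) > 6,400 (J) > 4,490 (D) > 3,990 (K) > 3,050 (F) > …
I is highest; pays the second-highest bid, £6,870.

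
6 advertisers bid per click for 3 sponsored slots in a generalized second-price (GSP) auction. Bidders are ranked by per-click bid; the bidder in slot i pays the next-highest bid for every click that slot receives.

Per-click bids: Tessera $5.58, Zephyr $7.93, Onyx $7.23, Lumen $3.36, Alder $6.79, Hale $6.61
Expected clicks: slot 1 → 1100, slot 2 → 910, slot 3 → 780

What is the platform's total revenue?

Sorting advertisers: $7.93 (Zephyr) > $7.23 (Onyx) > $6.79 (Alder) > $6.61 (Hale) > …
Slot 1: Zephyr pays $7.23 × 1100 = $7953.00
Slot 2: Onyx pays $6.79 × 910 = $6178.90
Slot 3: Alder pays $6.61 × 780 = $5155.80
Total = $19287.70

Total revenue: $19287.70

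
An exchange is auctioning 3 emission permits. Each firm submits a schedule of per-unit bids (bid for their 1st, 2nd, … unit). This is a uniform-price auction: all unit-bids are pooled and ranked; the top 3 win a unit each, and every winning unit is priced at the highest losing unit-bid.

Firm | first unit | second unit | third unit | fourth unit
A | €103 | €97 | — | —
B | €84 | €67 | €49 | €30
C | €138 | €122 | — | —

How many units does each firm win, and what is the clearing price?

A 1, C 2; clearing price €97

All unit-bids, highest first — top 3: 138 (C-1), 122 (C-2), 103 (A-1)
First bid not allocated: €97.
Allocation: A 1, C 2.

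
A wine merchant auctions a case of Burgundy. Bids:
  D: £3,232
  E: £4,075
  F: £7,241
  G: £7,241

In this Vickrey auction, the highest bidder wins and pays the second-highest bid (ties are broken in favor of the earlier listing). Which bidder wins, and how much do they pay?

F pays £7,241

Rule: the highest bidder wins and pays the second-highest bid.
Bids in order: 7,241 (F) > 7,241 (G) > 4,075 (E) > 3,232 (D)
F and G tie at £7,241; tie-break gives it to F.
F wins with the highest bid; price is set by the runner-up at £7,241.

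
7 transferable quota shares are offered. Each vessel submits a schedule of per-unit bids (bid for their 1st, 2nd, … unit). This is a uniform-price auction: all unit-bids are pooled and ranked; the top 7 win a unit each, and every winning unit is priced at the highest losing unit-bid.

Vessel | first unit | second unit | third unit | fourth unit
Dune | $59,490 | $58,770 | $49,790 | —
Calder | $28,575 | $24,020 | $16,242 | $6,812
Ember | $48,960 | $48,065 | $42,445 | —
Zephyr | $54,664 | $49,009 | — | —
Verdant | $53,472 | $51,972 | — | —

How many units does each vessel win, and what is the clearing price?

Merging the schedules and taking the best 7: 59,490 (Dune-1), 58,770 (Dune-2), 54,664 (Zephyr-1), 53,472 (Verdant-1), 51,972 (Verdant-2), 49,790 (Dune-3), 49,009 (Zephyr-2)
First bid not allocated: $48,960.
Allocation: Dune 3, Verdant 2, Zephyr 2.

Dune 3, Verdant 2, Zephyr 2; clearing price $48,960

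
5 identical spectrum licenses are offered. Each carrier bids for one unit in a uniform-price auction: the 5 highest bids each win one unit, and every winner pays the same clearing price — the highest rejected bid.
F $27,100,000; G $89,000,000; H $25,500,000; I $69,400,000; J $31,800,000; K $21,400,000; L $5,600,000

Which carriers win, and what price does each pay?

Ordering the bids: 89,000,000 (G), 69,400,000 (I), 31,800,000 (J), 27,100,000 (F), 25,500,000 (H), 21,400,000 (K), 5,600,000 (L)
The 5 highest are G, I, J, F, H.
Highest unsuccessful bid: $21,400,000 → clearing price.

G, I, J, F, H; each pays $21,400,000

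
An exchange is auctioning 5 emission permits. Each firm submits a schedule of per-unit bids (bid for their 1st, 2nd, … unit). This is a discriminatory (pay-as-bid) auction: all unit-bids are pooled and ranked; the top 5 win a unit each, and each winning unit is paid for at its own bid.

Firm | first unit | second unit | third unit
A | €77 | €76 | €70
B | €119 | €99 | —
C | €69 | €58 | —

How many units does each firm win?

A 3, B 2

All unit-bids, highest first — top 5: 119 (B-1), 99 (B-2), 77 (A-1), 76 (A-2), 70 (A-3)
Next rejected bid: €69 (not a price — pay-as-bid).
Allocation: A 3, B 2.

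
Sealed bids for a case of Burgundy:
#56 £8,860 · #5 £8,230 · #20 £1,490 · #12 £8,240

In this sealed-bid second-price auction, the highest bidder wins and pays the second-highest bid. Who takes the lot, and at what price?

Bids in order: 8,860 (#56) > 8,240 (#12) > 8,230 (#5) > 1,490 (#20)
Second-price: #56 pays #12's bid of £8,240.

#56 pays £8,240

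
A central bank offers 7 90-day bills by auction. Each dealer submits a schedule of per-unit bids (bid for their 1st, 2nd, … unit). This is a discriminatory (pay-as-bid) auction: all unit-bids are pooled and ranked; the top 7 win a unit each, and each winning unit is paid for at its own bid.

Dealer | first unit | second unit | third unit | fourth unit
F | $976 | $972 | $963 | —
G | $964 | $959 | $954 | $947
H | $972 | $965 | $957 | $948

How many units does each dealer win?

Pooled unit-bids ranked (top 7): 976 (F-1), 972 (F-2), 972 (H-1), 965 (H-2), 964 (G-1), 963 (F-3), 959 (G-2)
Next rejected bid: $957 (not a price — pay-as-bid).
Allocation: F 3, G 2, H 2.

F 3, G 2, H 2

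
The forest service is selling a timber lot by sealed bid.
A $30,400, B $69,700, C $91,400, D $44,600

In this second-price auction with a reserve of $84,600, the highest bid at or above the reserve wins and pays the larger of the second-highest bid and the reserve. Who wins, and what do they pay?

Rule: the highest bid at or above the reserve wins and pays the larger of the second-highest bid and the reserve.
Sorting bids: 91,400 (C) > 69,700 (B) > 44,600 (D) > 30,400 (A)
C has the top bid at or above the reserve ($91,400).
Second-highest bid $69,700 is below the reserve $84,600, so the reserve binds → payment $84,600.

C pays $84,600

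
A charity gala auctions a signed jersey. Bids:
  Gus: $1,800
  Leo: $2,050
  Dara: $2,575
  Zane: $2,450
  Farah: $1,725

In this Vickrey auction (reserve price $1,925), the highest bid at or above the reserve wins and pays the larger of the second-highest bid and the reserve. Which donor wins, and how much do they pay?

Dara pays $2,450

Vickrey auction (reserve price $1,925): the highest bid at or above the reserve wins and pays the larger of the second-highest bid and the reserve.
Bids ranked: 2,575 (Dara) > 2,450 (Zane) > 2,050 (Leo) > 1,800 (Gus) > 1,725 (Farah)
Highest eligible bid: Dara at $2,575.
Second-highest bid $2,450 exceeds the reserve $1,925 → payment $2,450.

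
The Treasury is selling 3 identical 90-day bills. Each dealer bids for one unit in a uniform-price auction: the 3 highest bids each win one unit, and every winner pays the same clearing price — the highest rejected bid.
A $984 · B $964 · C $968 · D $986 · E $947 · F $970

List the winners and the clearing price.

D, A, F; each pays $968

Sorting: 986 (D), 984 (A), 970 (F), 968 (C), 964 (B), …
Top 3: D, A, F.
Highest unsuccessful bid: $968 → clearing price.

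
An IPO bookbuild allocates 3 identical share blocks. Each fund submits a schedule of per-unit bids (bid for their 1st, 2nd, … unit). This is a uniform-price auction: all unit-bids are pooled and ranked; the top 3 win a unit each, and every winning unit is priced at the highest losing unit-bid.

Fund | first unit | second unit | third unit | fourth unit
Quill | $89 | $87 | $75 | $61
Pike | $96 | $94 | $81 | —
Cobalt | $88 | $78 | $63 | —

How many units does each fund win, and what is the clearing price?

Pike 2, Quill 1; clearing price $88

Merging the schedules and taking the best 3: 96 (Pike-1), 94 (Pike-2), 89 (Quill-1)
The (k+1)-th unit-bid is $88.
Allocation: Pike 2, Quill 1.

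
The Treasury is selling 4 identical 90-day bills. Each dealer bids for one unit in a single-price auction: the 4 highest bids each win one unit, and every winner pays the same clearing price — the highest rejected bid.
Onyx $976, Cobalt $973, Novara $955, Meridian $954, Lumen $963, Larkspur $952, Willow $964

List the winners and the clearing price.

Onyx, Cobalt, Willow, Lumen; each pays $955

Bids ranked high→low: 976 (Onyx), 973 (Cobalt), 964 (Willow), 963 (Lumen), 955 (Novara), 954 (Meridian), …
Top 4: Onyx, Cobalt, Willow, Lumen.
First losing bid is Novara's $955, which sets the uniform price.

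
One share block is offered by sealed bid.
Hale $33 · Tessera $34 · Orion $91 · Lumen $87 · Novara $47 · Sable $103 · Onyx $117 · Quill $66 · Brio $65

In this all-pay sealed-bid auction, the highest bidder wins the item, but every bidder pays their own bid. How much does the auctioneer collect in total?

Total revenue: $643

Rule: the highest bidder wins the item, but every bidder pays their own bid.
Sorting bids: 117 (Onyx) > 103 (Sable) > 91 (Orion) > 87 (Lumen) > 66 (Quill) > 65 (Brio) > …
Onyx wins with the top bid; all bids are sunk regardless.
Every bidder forfeits their bid regardless of winning.
Revenue = 33 + 34 + 91 + 87 + 47 + 103 + 117 + 66 + 65 = $643.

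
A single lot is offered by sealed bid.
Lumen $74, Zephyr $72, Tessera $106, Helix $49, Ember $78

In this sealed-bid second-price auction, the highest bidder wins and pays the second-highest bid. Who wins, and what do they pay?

Tessera pays $78

Bids in order: 106 (Tessera) > 78 (Ember) > 74 (Lumen) > 72 (Zephyr) > 49 (Helix)
Second-price: Tessera pays Ember's bid of $78.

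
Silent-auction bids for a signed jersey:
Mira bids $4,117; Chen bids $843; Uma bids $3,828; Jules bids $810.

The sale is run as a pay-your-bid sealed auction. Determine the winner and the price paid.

Bids in order: 4,117 (Mira) > 3,828 (Uma) > 843 (Chen) > 810 (Jules)
Mira is highest → pays own bid, $4,117.

Mira pays $4,117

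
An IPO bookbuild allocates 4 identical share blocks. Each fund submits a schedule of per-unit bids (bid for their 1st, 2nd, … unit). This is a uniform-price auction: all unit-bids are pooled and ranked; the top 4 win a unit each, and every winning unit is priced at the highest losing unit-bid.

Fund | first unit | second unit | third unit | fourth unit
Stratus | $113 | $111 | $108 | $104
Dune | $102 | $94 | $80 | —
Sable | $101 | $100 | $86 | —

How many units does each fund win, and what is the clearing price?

Merging the schedules and taking the best 4: 113 (Stratus-1), 111 (Stratus-2), 108 (Stratus-3), 104 (Stratus-4)
The (k+1)-th unit-bid is $102.
Allocation: Stratus 4.

Stratus 4; clearing price $102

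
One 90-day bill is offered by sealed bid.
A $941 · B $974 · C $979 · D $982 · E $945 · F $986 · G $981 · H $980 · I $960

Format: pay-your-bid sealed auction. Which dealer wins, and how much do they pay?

F pays $986

Sorting bids: 986 (F) > 982 (D) > 981 (G) > 980 (H) > 979 (C) > 974 (B) > …
F has the highest bid and pays exactly that: $986.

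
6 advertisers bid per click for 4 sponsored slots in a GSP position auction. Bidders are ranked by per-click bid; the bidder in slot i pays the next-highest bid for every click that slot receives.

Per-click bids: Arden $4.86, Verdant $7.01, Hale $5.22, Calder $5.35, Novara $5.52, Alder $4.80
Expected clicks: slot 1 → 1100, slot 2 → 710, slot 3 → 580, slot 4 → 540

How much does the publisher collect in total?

Per-click bids in order: $7.01 (Verdant) > $5.52 (Novara) > $5.35 (Calder) > $5.22 (Hale) > $4.86 (Arden) > …
Slot 1: Verdant pays $5.52 × 1100 = $6072.00
Slot 2: Novara pays $5.35 × 710 = $3798.50
Slot 3: Calder pays $5.22 × 580 = $3027.60
Slot 4: Hale pays $4.86 × 540 = $2624.40
Total = $15522.50

Total revenue: $15522.50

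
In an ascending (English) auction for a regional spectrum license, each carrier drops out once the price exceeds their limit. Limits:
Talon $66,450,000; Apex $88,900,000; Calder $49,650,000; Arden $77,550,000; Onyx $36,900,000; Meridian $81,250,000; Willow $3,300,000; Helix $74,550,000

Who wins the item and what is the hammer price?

Apex wins at $81,250,000

Rule: the price rises until one bidder remains; the winner pays the price at which the last rival dropped out.
Limits ranked: 88,900,000 (Apex) > 81,250,000 (Meridian) > 77,550,000 (Arden) > 74,550,000 (Helix) > 66,450,000 (Talon) > 49,650,000 (Calder) > …
Bidding ends when Meridian exits at $81,250,000; Apex takes it.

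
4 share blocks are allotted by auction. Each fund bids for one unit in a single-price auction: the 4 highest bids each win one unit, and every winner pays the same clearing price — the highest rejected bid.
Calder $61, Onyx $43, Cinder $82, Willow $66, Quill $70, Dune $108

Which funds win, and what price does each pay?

Dune, Cinder, Quill, Willow; each pays $61

Sorting: 108 (Dune), 82 (Cinder), 70 (Quill), 66 (Willow), 61 (Calder), 43 (Onyx)
Top 4: Dune, Cinder, Quill, Willow.
First losing bid is Calder's $61, which sets the uniform price.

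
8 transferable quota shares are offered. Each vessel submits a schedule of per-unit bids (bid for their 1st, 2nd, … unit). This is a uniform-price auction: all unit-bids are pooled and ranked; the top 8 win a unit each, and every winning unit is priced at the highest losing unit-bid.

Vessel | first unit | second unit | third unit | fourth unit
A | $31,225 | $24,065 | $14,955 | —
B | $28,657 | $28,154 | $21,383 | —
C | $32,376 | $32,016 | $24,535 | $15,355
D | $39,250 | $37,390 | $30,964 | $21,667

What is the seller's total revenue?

Total revenue: $196,280

All unit-bids, highest first — top 8: 39,250 (D-1), 37,390 (D-2), 32,376 (C-1), 32,016 (C-2), 31,225 (A-1), 30,964 (D-3), 28,657 (B-1), 28,154 (B-2)
Highest rejected unit-bid = $24,535.
Allocation: A 1, B 2, C 2, D 3. Every unit priced at $24,535.
Revenue = 8 × 24,535 = $196,280.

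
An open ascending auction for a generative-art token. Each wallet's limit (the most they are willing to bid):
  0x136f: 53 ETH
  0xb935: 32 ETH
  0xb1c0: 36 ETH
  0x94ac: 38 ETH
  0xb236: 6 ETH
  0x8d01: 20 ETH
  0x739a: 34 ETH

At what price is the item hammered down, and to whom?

Rule: the price rises until one bidder remains; the winner pays the price at which the last rival dropped out.
Limits ranked: 53 (0x136f) > 38 (0x94ac) > 36 (0xb1c0) > 34 (0x739a) > 32 (0xb935) > 20 (0x8d01) > …
0x94ac is the last rival to drop out, at 38 ETH; 0x136f remains and wins at that price.

0x136f wins at 38 ETH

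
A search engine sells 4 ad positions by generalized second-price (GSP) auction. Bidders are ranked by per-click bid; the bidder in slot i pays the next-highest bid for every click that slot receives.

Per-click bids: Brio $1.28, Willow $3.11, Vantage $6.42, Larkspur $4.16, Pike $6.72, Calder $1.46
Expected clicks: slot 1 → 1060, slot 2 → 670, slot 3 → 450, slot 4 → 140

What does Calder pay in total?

Calder pays $0.00

Sorting advertisers: $6.72 (Pike) > $6.42 (Vantage) > $4.16 (Larkspur) > $3.11 (Willow) > $1.46 (Calder) > …
Calder ranks below slot 4 → no slot, pays nothing.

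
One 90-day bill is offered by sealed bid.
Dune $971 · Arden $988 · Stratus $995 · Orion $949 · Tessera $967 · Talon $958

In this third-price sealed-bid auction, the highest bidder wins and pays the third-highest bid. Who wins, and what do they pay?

Third-price sealed-bid auction: the highest bidder wins and pays the third-highest bid.
Sorting bids: 995 (Stratus) > 988 (Arden) > 971 (Dune) > 967 (Tessera) > 958 (Talon) > 949 (Orion)
Stratus is highest; pays the third-highest bid, $971.

Stratus pays $971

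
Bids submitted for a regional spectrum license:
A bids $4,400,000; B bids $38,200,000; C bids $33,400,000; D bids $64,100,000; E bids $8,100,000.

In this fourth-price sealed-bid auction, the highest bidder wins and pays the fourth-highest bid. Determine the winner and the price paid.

Bids ranked: 64,100,000 (D) > 38,200,000 (B) > 33,400,000 (C) > 8,100,000 (E) > 4,400,000 (A)
D is highest; pays the fourth-highest bid, $8,100,000.

D pays $8,100,000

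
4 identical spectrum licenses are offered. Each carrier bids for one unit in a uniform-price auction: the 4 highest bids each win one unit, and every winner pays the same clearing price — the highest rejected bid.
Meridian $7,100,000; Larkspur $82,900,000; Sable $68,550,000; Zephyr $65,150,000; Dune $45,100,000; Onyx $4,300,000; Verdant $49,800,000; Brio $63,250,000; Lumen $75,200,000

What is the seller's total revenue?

Total revenue: $253,000,000

Sorting: 82,900,000 (Larkspur), 75,200,000 (Lumen), 68,550,000 (Sable), 65,150,000 (Zephyr), 63,250,000 (Brio), 49,800,000 (Verdant), …
Winners (4 units): Larkspur, Lumen, Sable, Zephyr.
Clearing price = highest rejected bid = $63,250,000.
Total revenue = 4 × $63,250,000 = $253,000,000.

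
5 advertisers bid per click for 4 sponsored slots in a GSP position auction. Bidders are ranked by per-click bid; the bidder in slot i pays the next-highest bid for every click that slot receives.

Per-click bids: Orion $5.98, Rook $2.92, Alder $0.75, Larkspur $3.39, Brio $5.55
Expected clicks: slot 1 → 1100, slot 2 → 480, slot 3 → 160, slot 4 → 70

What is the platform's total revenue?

Total revenue: $8251.90

Sorting advertisers: $5.98 (Orion) > $5.55 (Brio) > $3.39 (Larkspur) > $2.92 (Rook) > $0.75 (Alder)
Slot 1: Orion pays $5.55 × 1100 = $6105.00
Slot 2: Brio pays $3.39 × 480 = $1627.20
Slot 3: Larkspur pays $2.92 × 160 = $467.20
Slot 4: Rook pays $0.75 × 70 = $52.50
Total = $8251.90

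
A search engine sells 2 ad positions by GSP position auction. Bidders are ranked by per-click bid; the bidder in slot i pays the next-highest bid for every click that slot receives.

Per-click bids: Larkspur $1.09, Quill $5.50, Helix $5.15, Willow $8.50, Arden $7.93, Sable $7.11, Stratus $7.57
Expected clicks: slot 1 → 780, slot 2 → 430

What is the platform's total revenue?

Total revenue: $9440.50

Per-click bids in order: $8.50 (Willow) > $7.93 (Arden) > $7.57 (Stratus) > …
Slot 1: Willow pays $7.93 × 780 = $6185.40
Slot 2: Arden pays $7.57 × 430 = $3255.10
Total = $9440.50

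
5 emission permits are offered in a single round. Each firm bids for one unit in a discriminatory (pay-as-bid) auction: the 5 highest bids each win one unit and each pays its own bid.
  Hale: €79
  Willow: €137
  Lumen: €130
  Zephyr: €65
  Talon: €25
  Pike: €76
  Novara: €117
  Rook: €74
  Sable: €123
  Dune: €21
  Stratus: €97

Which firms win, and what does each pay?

Bids ranked high→low: 137 (Willow), 130 (Lumen), 123 (Sable), 117 (Novara), 97 (Stratus), 79 (Hale), 76 (Pike), …
Top 5: Willow, Lumen, Sable, Novara, Stratus.
Each winner pays its own bid: Willow €137, Lumen €130, Sable €123, Novara €117, Stratus €97.

Willow €137, Lumen €130, Sable €123, Novara €117, Stratus €97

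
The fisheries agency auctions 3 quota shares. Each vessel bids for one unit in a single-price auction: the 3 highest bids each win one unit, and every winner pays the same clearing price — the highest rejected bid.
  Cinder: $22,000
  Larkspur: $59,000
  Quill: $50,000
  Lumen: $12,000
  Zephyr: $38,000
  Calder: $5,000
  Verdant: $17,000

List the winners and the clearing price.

Larkspur, Quill, Zephyr; each pays $22,000

Bids ranked high→low: 59,000 (Larkspur), 50,000 (Quill), 38,000 (Zephyr), 22,000 (Cinder), 17,000 (Verdant), …
Top 3: Larkspur, Quill, Zephyr.
Clearing price = highest rejected bid = $22,000.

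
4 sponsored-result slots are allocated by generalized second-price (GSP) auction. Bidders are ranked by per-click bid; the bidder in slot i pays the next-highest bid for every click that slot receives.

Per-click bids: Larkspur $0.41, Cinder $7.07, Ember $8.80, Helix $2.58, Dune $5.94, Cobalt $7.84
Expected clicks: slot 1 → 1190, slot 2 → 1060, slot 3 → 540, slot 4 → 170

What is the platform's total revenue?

Total revenue: $20470.00

Ranked by bid: $8.80 (Ember) > $7.84 (Cobalt) > $7.07 (Cinder) > $5.94 (Dune) > $2.58 (Helix) > …
Slot 1: Ember pays $7.84 × 1190 = $9329.60
Slot 2: Cobalt pays $7.07 × 1060 = $7494.20
Slot 3: Cinder pays $5.94 × 540 = $3207.60
Slot 4: Dune pays $2.58 × 170 = $438.60
Total = $20470.00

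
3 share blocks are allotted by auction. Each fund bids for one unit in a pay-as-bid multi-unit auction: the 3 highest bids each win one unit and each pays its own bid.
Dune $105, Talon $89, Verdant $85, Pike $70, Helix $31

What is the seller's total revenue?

Total revenue: $279

Ordering the bids: 105 (Dune), 89 (Talon), 85 (Verdant), 70 (Pike), 31 (Helix)
The 3 highest are Dune, Talon, Verdant.
Total revenue = 105 + 89 + 85 = $279.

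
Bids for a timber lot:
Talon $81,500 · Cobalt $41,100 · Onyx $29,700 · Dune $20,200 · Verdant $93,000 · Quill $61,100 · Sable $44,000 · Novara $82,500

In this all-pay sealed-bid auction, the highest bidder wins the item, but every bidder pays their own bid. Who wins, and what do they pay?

Verdant pays $93,000

Sorting bids: 93,000 (Verdant) > 82,500 (Novara) > 81,500 (Talon) > 61,100 (Quill) > 44,000 (Sable) > 41,100 (Cobalt) > …
Verdant wins with the top bid; all bids are sunk regardless.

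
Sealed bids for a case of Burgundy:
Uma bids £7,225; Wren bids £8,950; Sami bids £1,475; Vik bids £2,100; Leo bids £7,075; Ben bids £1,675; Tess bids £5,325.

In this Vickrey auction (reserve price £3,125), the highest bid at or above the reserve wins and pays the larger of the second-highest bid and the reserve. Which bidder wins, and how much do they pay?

Wren pays £7,225

Rule: the highest bid at or above the reserve wins and pays the larger of the second-highest bid and the reserve.
Bids in order: 8,950 (Wren) > 7,225 (Uma) > 7,075 (Leo) > 5,325 (Tess) > 2,100 (Vik) > 1,675 (Ben) > …
Wren has the top bid at or above the reserve (£8,950).
max(second-highest £7,225, reserve £3,125) = £7,225; the reserve does not bind.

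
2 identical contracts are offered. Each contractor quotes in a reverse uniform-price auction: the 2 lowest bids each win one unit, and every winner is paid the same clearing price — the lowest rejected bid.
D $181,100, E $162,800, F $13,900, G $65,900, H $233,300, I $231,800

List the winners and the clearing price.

F, G; each is paid $162,800

Ordering the bids: 13,900 (F), 65,900 (G), 162,800 (E), 181,100 (D), …
The 2 lowest are F, G.
First losing bid is E's $162,800, which sets the uniform price.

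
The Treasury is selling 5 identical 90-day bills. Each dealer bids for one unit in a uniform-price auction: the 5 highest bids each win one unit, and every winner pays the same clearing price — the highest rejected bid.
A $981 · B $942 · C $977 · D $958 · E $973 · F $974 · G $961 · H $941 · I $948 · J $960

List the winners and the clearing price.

Ordering the bids: 981 (A), 977 (C), 974 (F), 973 (E), 961 (G), 960 (J), 958 (D), …
Winners (5 units): A, C, F, E, G.
First losing bid is J's $960, which sets the uniform price.

A, C, F, E, G; each pays $960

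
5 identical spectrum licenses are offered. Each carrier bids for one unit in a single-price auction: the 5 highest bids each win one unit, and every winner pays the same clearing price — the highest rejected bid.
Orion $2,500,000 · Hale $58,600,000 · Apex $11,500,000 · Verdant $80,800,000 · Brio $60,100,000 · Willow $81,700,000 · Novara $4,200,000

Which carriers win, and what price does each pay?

Ordering the bids: 81,700,000 (Willow), 80,800,000 (Verdant), 60,100,000 (Brio), 58,600,000 (Hale), 11,500,000 (Apex), 4,200,000 (Novara), 2,500,000 (Orion)
Top 5: Willow, Verdant, Brio, Hale, Apex.
Clearing price = highest rejected bid = $4,200,000.

Willow, Verdant, Brio, Hale, Apex; each pays $4,200,000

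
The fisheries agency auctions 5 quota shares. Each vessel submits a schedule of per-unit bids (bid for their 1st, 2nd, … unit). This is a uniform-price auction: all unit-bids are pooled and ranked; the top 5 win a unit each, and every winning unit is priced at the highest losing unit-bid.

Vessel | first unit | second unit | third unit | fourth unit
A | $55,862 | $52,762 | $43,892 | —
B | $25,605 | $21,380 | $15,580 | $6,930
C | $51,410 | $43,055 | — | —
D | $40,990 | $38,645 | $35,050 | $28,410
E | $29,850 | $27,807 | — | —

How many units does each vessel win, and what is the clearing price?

A 3, C 2; clearing price $40,990

All unit-bids, highest first — top 5: 55,862 (A-1), 52,762 (A-2), 51,410 (C-1), 43,892 (A-3), 43,055 (C-2)
First bid not allocated: $40,990.
Allocation: A 3, C 2.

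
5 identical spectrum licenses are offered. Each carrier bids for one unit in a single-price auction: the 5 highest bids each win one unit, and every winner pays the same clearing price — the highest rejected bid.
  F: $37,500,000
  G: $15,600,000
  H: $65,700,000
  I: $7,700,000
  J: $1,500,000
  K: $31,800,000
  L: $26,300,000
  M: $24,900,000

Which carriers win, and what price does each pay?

Ordering the bids: 65,700,000 (H), 37,500,000 (F), 31,800,000 (K), 26,300,000 (L), 24,900,000 (M), 15,600,000 (G), 7,700,000 (I), …
Winners (5 units): H, F, K, L, M.
Clearing price = highest rejected bid = $15,600,000.

H, F, K, L, M; each pays $15,600,000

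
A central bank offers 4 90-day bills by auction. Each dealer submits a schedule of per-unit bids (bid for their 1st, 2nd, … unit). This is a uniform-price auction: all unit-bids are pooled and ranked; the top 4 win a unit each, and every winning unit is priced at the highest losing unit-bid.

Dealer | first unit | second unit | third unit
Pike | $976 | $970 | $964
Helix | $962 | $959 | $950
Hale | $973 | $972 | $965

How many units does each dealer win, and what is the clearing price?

Merging the schedules and taking the best 4: 976 (Pike-1), 973 (Hale-1), 972 (Hale-2), 970 (Pike-2)
The (k+1)-th unit-bid is $965.
Allocation: Hale 2, Pike 2.

Hale 2, Pike 2; clearing price $965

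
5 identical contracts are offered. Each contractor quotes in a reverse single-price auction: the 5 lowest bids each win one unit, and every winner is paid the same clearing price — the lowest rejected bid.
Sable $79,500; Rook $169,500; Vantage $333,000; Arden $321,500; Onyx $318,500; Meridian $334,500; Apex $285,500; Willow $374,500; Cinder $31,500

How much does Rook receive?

Rook is paid $321,500

Ordering the bids: 31,500 (Cinder), 79,500 (Sable), 169,500 (Rook), 285,500 (Apex), 318,500 (Onyx), 321,500 (Arden), 333,000 (Vantage), …
Winners (5 units): Cinder, Sable, Rook, Apex, Onyx.
Clearing price = lowest rejected bid = $321,500.
Rook wins → is paid $321,500.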